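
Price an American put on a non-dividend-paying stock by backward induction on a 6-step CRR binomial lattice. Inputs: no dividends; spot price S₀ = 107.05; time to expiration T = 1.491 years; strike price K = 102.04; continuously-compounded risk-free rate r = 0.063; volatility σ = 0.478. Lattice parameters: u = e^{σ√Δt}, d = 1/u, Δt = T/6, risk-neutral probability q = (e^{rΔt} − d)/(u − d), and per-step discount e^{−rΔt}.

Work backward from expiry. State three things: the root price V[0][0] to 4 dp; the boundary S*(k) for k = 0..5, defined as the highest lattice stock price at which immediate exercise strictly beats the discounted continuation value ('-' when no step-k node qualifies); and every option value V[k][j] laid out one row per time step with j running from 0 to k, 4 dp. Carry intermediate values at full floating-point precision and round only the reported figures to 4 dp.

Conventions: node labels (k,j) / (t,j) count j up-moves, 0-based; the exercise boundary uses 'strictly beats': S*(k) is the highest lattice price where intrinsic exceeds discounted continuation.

price = 17.1893
boundary = - - - 52.3761 66.4688 52.3761
tree:
17.1893
25.4804 8.5433
36.4125 14.1740 2.5673
49.6639 22.8917 4.9531 0.0000
60.7687 35.5712 9.5562 0.0000 0.0000
69.5190 49.6639 18.4371 0.0000 0.0000 0.0000
76.4141 60.7687 35.5712 0.0000 0.0000 0.0000 0.0000

params: Δt=0.24850 u=1.26907 d=0.78798 q=0.47351 e^(-rΔt)=0.98447
t_6 payoffs: 76.4141 60.7687 35.5712 0.0000 0.0000 0.0000 0.0000
t_5: node(5,0) S=32.5210 payoff=69.5190 vs cont=67.9339 → 69.5190 [stop]  node(5,1) S=52.3761 payoff=49.6639 vs cont=48.0789 → 49.6639 [stop]  node(5,2) S=84.3533 payoff=17.6867 vs cont=18.4371 → 18.4371 [wait]  node(5,3) S=135.8536 payoff=0.0000 vs cont=0.0000 → 0.0000 [wait]  node(5,4) S=218.7964 payoff=0.0000 vs cont=0.0000 → 0.0000 [wait]  node(5,5) S=352.3784 payoff=0.0000 vs cont=0.0000 → 0.0000 [wait]  ⇒ S*(5)=52.3761
t_4: node(4,0) S=41.2713 payoff=60.7687 vs cont=59.1836 → 60.7687 [stop]  node(4,1) S=66.4688 payoff=35.5712 vs cont=34.3360 → 35.5712 [stop]  node(4,2) S=107.0500 payoff=0.0000 vs cont=9.5562 → 9.5562 [wait]  node(4,3) S=172.4073 payoff=0.0000 vs cont=0.0000 → 0.0000 [wait]  node(4,4) S=277.6673 payoff=0.0000 vs cont=0.0000 → 0.0000 [wait]  ⇒ S*(4)=66.4688
t_3: node(3,0) S=52.3761 payoff=49.6639 vs cont=48.0789 → 49.6639 [stop]  node(3,1) S=84.3533 payoff=17.6867 vs cont=22.8917 → 22.8917 [wait]  node(3,2) S=135.8536 payoff=0.0000 vs cont=4.9531 → 4.9531 [wait]  node(3,3) S=218.7964 payoff=0.0000 vs cont=0.0000 → 0.0000 [wait]  ⇒ S*(3)=52.3761
t_2: node(2,0) S=66.4688 payoff=35.5712 vs cont=36.4125 → 36.4125 [wait]  node(2,1) S=107.0500 payoff=0.0000 vs cont=14.1740 → 14.1740 [wait]  node(2,2) S=172.4073 payoff=0.0000 vs cont=2.5673 → 2.5673 [wait]  ⇒ S*(2)=-
t_1: node(1,0) S=84.3533 payoff=17.6867 vs cont=25.4804 → 25.4804 [wait]  node(1,1) S=135.8536 payoff=0.0000 vs cont=8.5433 → 8.5433 [wait]  ⇒ S*(1)=-
t_0: node(0,0) S=107.0500 payoff=0.0000 vs cont=17.1893 → 17.1893 [wait]  ⇒ S*(0)=-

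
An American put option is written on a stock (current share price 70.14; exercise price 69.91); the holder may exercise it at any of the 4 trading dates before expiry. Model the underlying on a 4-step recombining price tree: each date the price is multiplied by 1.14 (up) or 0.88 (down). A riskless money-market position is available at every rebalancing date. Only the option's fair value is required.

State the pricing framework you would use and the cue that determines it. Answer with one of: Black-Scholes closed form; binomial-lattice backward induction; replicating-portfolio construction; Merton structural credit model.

framework: binomial-lattice backward induction

Key observation: the put (strike 69.91 on spot 70.14) is American-style on a 4-step discrete price model, so the early-exercise decision at every node requires stepwise backward valuation — a closed form cannot price the exercise right.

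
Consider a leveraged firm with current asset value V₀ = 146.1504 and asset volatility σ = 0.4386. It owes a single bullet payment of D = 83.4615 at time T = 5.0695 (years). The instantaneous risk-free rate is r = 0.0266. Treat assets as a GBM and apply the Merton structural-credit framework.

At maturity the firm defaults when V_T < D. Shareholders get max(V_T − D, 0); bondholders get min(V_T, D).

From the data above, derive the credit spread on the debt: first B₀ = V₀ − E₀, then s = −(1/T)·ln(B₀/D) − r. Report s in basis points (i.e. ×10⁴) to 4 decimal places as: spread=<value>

Apply the equity-as-call identities (strike 83.4615, horizon 5.0695 years):
d₁ = [ln(V₀/D) + (r + σ²/2)T] / (σ√T)
   = [ln(146.1504/83.4615) + (0.0266 + 0.5·0.4386²)·5.0695] / (0.4386·√5.0695)
   = [0.560251 + 0.622458] / 0.987532 = 1.197641
d₂ = d₁ − σ√T = 1.197641 − 0.987532 = 0.210109
N(d₁) = 0.884472,  N(d₂) = 0.583209,  e^(−rT) = 0.873848
E₀ = V₀·N(d₁) − D·e^(−rT)·N(d₂)
   = 146.1504·0.884472 − 83.4615·0.873848·0.583209 = 86.730908
B₀ = V₀ − E₀ = 146.1504 − 86.730908 = 59.419492
spread = −(1/T)·ln(B₀/D) − r = −(1/5.0695)·ln(59.419492/83.4615) − 0.0266 = 0.04042103
in basis points: 0.04042103 × 10⁴ = 404.2103 bp

spread=404.2103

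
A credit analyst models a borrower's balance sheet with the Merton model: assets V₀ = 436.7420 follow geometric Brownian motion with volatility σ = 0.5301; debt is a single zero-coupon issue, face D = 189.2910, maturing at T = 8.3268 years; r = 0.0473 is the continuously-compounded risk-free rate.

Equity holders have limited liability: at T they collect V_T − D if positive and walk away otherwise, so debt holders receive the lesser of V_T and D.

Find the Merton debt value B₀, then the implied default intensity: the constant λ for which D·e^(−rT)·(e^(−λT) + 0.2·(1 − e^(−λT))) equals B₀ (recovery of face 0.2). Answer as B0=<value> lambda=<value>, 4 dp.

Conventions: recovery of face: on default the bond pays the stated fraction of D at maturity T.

B0=91.3090 lambda=0.0528

With assets at 436.7420 and a single debt payment of 189.2910 at 8.3268 years:
d₁ = [ln(V₀/D) + (r + σ²/2)T] / (σ√T)
   = [ln(436.7420/189.2910) + (0.0473 + 0.5·0.5301²)·8.3268] / (0.5301·√8.3268)
   = [0.836057 + 1.563798] / 1.529667 = 1.568874
d₂ = d₁ − σ√T = 1.568874 − 1.529667 = 0.039207
N(d₁) = 0.941661,  N(d₂) = 0.515638,  e^(−rT) = 0.674450
E₀ = V₀·N(d₁) − D·e^(−rT)·N(d₂)
   = 436.7420·0.941661 − 189.2910·0.674450·0.515638 = 345.433017
B₀ = V₀ − E₀ = 436.7420 − 345.433017 = 91.308983
e^(−λT) = (B₀·e^(rT)/D − 0.2)/(1 − 0.2) = (91.3090·1.482689/189.2910 − 0.2)/0.8 = 0.64401300
λ = −ln(0.64401300)/8.3268 = 0.052846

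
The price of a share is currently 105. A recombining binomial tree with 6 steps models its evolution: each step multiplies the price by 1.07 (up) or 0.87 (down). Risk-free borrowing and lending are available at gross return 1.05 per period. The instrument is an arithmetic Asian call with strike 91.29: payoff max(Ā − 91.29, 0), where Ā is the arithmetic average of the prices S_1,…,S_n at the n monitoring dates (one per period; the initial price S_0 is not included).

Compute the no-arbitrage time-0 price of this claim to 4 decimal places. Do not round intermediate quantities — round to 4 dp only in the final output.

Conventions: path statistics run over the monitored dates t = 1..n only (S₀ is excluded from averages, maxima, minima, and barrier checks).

price = 25.1749

Set p* = 0.9000 (from d < R < u); the path-dependent value is the discounted p*-expectation over all price paths.
Enumerate all 2^6 = 64 price paths (U = up ×1.07, D = down ×0.87); each path with k up-moves has probability p*^k·(1−p*)^(6−k).
DDDDDD: Ā=66.3311, payoff=0.0000, prob=0.000001
UDDDDD: Ā=81.5796, payoff=0.0000, prob=0.000009
DUDDDD: Ā=78.0796, payoff=0.0000, prob=0.000009
UUDDDD: Ā=96.0289, payoff=4.7389, prob=0.000081
DDUDDD: Ā=75.0346, payoff=0.0000, prob=0.000009
UDUDDD: Ā=92.2839, payoff=0.9939, prob=0.000081
DUUDDD: Ā=88.7839, payoff=0.0000, prob=0.000081
UUUDDD: Ā=109.1940, payoff=17.9040, prob=0.000729
DDDUDD: Ā=72.3855, payoff=0.0000, prob=0.000009
UDDUDD: Ā=89.0258, payoff=0.0000, prob=0.000081
DUDUDD: Ā=85.5258, payoff=0.0000, prob=0.000081
UUDUDD: Ā=105.1869, payoff=13.8969, prob=0.000729
DDUUDD: Ā=82.4808, payoff=0.0000, prob=0.000081
UDUUDD: Ā=101.4419, payoff=10.1519, prob=0.000729
DUUUDD: Ā=97.9419, payoff=6.6519, prob=0.000729
UUUUDD: Ā=120.4573, payoff=29.1673, prob=0.006561
DDDDUD: Ā=70.0807, payoff=0.0000, prob=0.000009
UDDDUD: Ā=86.1912, payoff=0.0000, prob=0.000081
DUDDUD: Ā=82.6912, payoff=0.0000, prob=0.000081
UUDDUD: Ā=101.7007, payoff=10.4107, prob=0.000729
DDUDUD: Ā=79.6462, payoff=0.0000, prob=0.000081
UDUDUD: Ā=97.9557, payoff=6.6657, prob=0.000729
DUUDUD: Ā=94.4557, payoff=3.1657, prob=0.000729
UUUDUD: Ā=116.1696, payoff=24.8796, prob=0.006561
DDDUUD: Ā=76.9971, payoff=0.0000, prob=0.000081
UDDUUD: Ā=94.6975, payoff=3.4075, prob=0.000729
DUDUUD: Ā=91.1975, payoff=0.0000, prob=0.000729
UUDUUD: Ā=112.1625, payoff=20.8725, prob=0.006561
DDUUUD: Ā=88.1525, payoff=0.0000, prob=0.000729
UDUUUD: Ā=108.4175, payoff=17.1275, prob=0.006561
DUUUUD: Ā=104.9175, payoff=13.6275, prob=0.006561
UUUUUD: Ā=129.0364, payoff=37.7464, prob=0.059049
DDDDDU: Ā=68.0756, payoff=0.0000, prob=0.000009
UDDDDU: Ā=83.7251, payoff=0.0000, prob=0.000081
DUDDDU: Ā=80.2251, payoff=0.0000, prob=0.000081
UUDDDU: Ā=98.6677, payoff=7.3777, prob=0.000729
DDUDDU: Ā=77.1801, payoff=0.0000, prob=0.000081
UDUDDU: Ā=94.9227, payoff=3.6327, prob=0.000729
DUUDDU: Ā=91.4227, payoff=0.1327, prob=0.000729
UUUDDU: Ā=112.4394, payoff=21.1494, prob=0.006561
DDDUDU: Ā=74.5310, payoff=0.0000, prob=0.000081
UDDUDU: Ā=91.6645, payoff=0.3745, prob=0.000729
DUDUDU: Ā=88.1645, payoff=0.0000, prob=0.000729
UUDUDU: Ā=108.4322, payoff=17.1422, prob=0.006561
DDUUDU: Ā=85.1195, payoff=0.0000, prob=0.000729
UDUUDU: Ā=104.6872, payoff=13.3972, prob=0.006561
DUUUDU: Ā=101.1872, payoff=9.8972, prob=0.006561
UUUUDU: Ā=124.4487, payoff=33.1587, prob=0.059049
DDDDUU: Ā=72.2262, payoff=0.0000, prob=0.000081
UDDDUU: Ā=88.8299, payoff=0.0000, prob=0.000729
DUDDUU: Ā=85.3299, payoff=0.0000, prob=0.000729
UUDDUU: Ā=104.9460, payoff=13.6560, prob=0.006561
DDUDUU: Ā=82.2849, payoff=0.0000, prob=0.000729
UDUDUU: Ā=101.2010, payoff=9.9110, prob=0.006561
DUUDUU: Ā=97.7010, payoff=6.4110, prob=0.006561
UUUDUU: Ā=120.1610, payoff=28.8710, prob=0.059049
DDDUUU: Ā=79.6358, payoff=0.0000, prob=0.000729
UDDUUU: Ā=97.9429, payoff=6.6529, prob=0.006561
DUDUUU: Ā=94.4429, payoff=3.1529, prob=0.006561
UUDUUU: Ā=116.1539, payoff=24.8639, prob=0.059049
DDUUUU: Ā=91.3979, payoff=0.1079, prob=0.006561
UDUUUU: Ā=112.4089, payoff=21.1189, prob=0.059049
DUUUUU: Ā=108.9089, payoff=17.6189, prob=0.059049
UUUUUU: Ā=133.9454, payoff=42.6554, prob=0.531441
Price = Σ prob·payoff / R^6 = 33.736757 / 1.340096 = 25.1749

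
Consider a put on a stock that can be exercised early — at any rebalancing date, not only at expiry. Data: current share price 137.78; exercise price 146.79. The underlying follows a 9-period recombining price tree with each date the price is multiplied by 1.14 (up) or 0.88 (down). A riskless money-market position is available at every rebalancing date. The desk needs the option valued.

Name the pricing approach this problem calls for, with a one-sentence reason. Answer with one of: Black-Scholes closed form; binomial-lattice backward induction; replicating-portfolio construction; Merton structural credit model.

Key observation: the put (strike 146.79 on spot 137.78) is American-style on a 9-step discrete price model, so the early-exercise decision at every node requires stepwise backward valuation — a closed form cannot price the exercise right.

framework: binomial-lattice backward induction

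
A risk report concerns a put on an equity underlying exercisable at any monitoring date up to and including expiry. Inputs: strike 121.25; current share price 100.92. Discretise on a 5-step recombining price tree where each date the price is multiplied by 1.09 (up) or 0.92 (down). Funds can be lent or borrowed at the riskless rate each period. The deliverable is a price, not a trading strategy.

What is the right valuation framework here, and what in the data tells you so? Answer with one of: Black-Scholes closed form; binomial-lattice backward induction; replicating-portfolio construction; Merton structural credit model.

Key observation: with exercise allowed before expiry on a discrete up/down model (5 steps from spot 100.92), the strike-121.25 put's value must be rolled back through the tree testing early exercise at each node.

framework: binomial-lattice backward induction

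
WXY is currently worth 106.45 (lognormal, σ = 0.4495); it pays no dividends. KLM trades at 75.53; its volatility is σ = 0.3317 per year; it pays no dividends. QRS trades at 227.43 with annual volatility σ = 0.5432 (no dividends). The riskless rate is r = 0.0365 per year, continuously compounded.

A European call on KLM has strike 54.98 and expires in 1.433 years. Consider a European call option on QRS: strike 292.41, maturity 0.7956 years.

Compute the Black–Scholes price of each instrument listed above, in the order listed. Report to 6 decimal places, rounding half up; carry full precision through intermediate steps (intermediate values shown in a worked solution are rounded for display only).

price(KLM call K=54.98) = 25.685395
price(QRS call K=292.41) = 25.586484

[KLM call K=54.98]
σ√T = 0.3317·√1.433 = 0.397071
d₁ = (ln(S/K) + (r+σ²/2)T) / (σ√T) = (ln(75.53/54.98) + (0.0365+0.3317²/2)·1.433) / 0.397071 = (0.317560 + 0.131137) / 0.397071 = 1.130018
d₂ = d₁ − σ√T = 1.130018 − 0.397071 = 0.732947
e^{−rT} = 0.949040
N(d₁) = 0.870766,  N(d₂) = 0.768205
price = S·N(d₁) − K·e^{−rT}·N(d₂) = 65.768931 − 40.083536 = 25.685395
[QRS call K=292.41]
σ√T = 0.5432·√0.7956 = 0.484515
d₁ = (ln(S/K) + (r+σ²/2)T) / (σ√T) = (ln(227.43/292.41) + (0.0365+0.5432²/2)·0.7956) / 0.484515 = (-0.251314 + 0.146417) / 0.484515 = -0.216500
d₂ = d₁ − σ√T = -0.216500 − 0.484515 = -0.701015
e^{−rT} = 0.971378
N(d₁) = 0.414299,  N(d₂) = 0.241647
price = S·N(d₁) − K·e^{−rT}·N(d₂) = 94.223988 − 68.637504 = 25.586484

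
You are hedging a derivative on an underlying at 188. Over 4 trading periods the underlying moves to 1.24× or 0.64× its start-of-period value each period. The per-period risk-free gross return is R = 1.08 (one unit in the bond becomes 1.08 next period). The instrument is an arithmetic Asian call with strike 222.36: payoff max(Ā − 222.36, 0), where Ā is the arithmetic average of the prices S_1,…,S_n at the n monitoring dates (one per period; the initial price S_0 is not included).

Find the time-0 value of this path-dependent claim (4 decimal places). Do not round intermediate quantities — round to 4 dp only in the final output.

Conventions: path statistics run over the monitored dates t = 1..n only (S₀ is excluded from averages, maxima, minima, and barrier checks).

Risk-neutral up-probability p* = (R−d)/(u−d) = (1.08−0.64)/(1.24−0.64) = 0.7333; the claim prices as the p*-weighted sum of path payoffs discounted by R^4.
Enumerate all 2^4 = 16 price paths (U = up ×1.24, D = down ×0.64); each path with k up-moves has probability p*^k·(1−p*)^(4−k).
DDDD: Ā=69.5373, payoff=0.0000, prob=0.005057
UDDD: Ā=134.7284, payoff=0.0000, prob=0.013906
DUDD: Ā=106.5284, payoff=0.0000, prob=0.013906
UUDD: Ā=206.3989, payoff=0.0000, prob=0.038242
DDUD: Ā=88.4804, payoff=0.0000, prob=0.013906
UDUD: Ā=171.4309, payoff=0.0000, prob=0.038242
DUUD: Ā=143.2309, payoff=0.0000, prob=0.038242
UUUD: Ā=277.5098, payoff=55.1498, prob=0.105165
DDDU: Ā=76.9297, payoff=0.0000, prob=0.013906
UDDU: Ā=149.0513, payoff=0.0000, prob=0.038242
DUDU: Ā=120.8513, payoff=0.0000, prob=0.038242
UUDU: Ā=234.1495, payoff=11.7895, prob=0.105165
DDUU: Ā=102.8033, payoff=0.0000, prob=0.038242
UDUU: Ā=199.1815, payoff=0.0000, prob=0.105165
DUUU: Ā=170.9815, payoff=0.0000, prob=0.105165
UUUU: Ā=331.2766, payoff=108.9166, prob=0.289205
Price = Σ prob·payoff / R^4 = 38.538905 / 1.360489 = 28.3272

price = 28.3272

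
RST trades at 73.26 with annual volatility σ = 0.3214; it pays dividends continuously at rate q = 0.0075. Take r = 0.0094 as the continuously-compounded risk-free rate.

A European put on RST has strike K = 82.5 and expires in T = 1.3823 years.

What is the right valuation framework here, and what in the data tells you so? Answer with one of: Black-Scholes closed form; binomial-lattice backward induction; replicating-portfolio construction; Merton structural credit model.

Key observation: with RST following a GBM at constant σ and r, the European put struck at 82.5 prices in closed form — nothing here needs a stepwise model or a balance sheet.

framework: Black-Scholes closed form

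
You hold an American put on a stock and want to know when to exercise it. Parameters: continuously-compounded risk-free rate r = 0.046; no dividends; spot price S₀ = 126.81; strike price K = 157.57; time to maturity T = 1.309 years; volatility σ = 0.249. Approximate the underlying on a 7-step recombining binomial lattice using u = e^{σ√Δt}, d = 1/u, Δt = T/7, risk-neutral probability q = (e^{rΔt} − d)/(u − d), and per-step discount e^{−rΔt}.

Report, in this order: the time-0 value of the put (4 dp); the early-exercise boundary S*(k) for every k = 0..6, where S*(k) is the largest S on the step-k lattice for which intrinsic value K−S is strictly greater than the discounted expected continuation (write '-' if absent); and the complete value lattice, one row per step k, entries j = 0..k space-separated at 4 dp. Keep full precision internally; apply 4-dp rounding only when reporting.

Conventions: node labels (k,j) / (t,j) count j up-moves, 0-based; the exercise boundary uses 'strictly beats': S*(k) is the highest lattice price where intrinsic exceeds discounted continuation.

price = 32.2143
boundary = - 113.8650 102.2415 113.8650 126.8100 113.8650 126.8100
tree:
32.2143
43.7050 21.8547
55.3285 31.5070 13.0649
65.7655 43.7050 20.4645 6.2644
75.1371 55.3285 30.7600 11.0410 1.8379
83.5520 65.7655 43.7050 18.8607 3.8077 0.0000
91.1079 75.1371 55.3285 30.7600 7.8887 0.0000 0.0000
97.8925 83.5520 65.7655 43.7050 16.3433 0.0000 0.0000 0.0000

Δt=0.18700, u=1.11369, d=0.89792, q=0.51315, disc=e^(-rΔt)=0.99143
k=7 terminal: V=max(K-S,0) → 97.8925 83.5520 65.7655 43.7050 16.3433 0.0000 0.0000 0.0000
k=6: j=0 S=66.4621 intr=91.1079 cont=89.7583 V=91.1079[EX]; j=1 S=82.4329 intr=75.1371 cont=73.7875 V=75.1371[EX]; j=2 S=102.2415 intr=55.3285 cont=53.9789 V=55.3285[EX]; j=3 S=126.8100 intr=30.7600 cont=29.4104 V=30.7600[EX]; j=4 S=157.2823 intr=0.2877 cont=7.8887 V=7.8887[hold]; j=5 S=195.0772 intr=0.0000 cont=0.0000 V=0.0000[hold]; j=6 S=241.9540 intr=0.0000 cont=0.0000 V=0.0000[hold]  S*(6)=126.8100
k=5: j=0 S=74.0180 intr=83.5520 cont=82.2024 V=83.5520[EX]; j=1 S=91.8045 intr=65.7655 cont=64.4159 V=65.7655[EX]; j=2 S=113.8650 intr=43.7050 cont=42.3554 V=43.7050[EX]; j=3 S=141.2267 intr=16.3433 cont=18.8607 V=18.8607[hold]; j=4 S=175.1633 intr=0.0000 cont=3.8077 V=3.8077[hold]; j=5 S=217.2549 intr=0.0000 cont=0.0000 V=0.0000[hold]  S*(5)=113.8650
k=4: j=0 S=82.4329 intr=75.1371 cont=73.7875 V=75.1371[EX]; j=1 S=102.2415 intr=55.3285 cont=53.9789 V=55.3285[EX]; j=2 S=126.8100 intr=30.7600 cont=30.6911 V=30.7600[EX]; j=3 S=157.2823 intr=0.2877 cont=11.0410 V=11.0410[hold]; j=4 S=195.0772 intr=0.0000 cont=1.8379 V=1.8379[hold]  S*(4)=126.8100
k=3: j=0 S=91.8045 intr=65.7655 cont=64.4159 V=65.7655[EX]; j=1 S=113.8650 intr=43.7050 cont=42.3554 V=43.7050[EX]; j=2 S=141.2267 intr=16.3433 cont=20.4645 V=20.4645[hold]; j=3 S=175.1633 intr=0.0000 cont=6.2644 V=6.2644[hold]  S*(3)=113.8650
k=2: j=0 S=102.2415 intr=55.3285 cont=53.9789 V=55.3285[EX]; j=1 S=126.8100 intr=30.7600 cont=31.5070 V=31.5070[hold]; j=2 S=157.2823 intr=0.2877 cont=13.0649 V=13.0649[hold]  S*(2)=102.2415
k=1: j=0 S=113.8650 intr=43.7050 cont=42.7354 V=43.7050[EX]; j=1 S=141.2267 intr=16.3433 cont=21.8547 V=21.8547[hold]  S*(1)=113.8650
k=0: j=0 S=126.8100 intr=30.7600 cont=32.2143 V=32.2143[hold]  S*(0)=-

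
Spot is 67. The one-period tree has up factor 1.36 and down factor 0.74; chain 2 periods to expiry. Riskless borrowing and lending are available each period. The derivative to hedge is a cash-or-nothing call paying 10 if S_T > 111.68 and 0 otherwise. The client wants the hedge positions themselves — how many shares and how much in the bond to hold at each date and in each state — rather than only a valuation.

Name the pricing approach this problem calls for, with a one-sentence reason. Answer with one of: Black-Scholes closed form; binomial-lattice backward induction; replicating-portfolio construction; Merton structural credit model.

framework: replicating-portfolio construction

Key observation: the task asks for the hedge itself — share and bond holdings at every node of the 2-period tree on spot 67 with factors 1.36/0.74 — which is exactly what the replicating-portfolio construction produces.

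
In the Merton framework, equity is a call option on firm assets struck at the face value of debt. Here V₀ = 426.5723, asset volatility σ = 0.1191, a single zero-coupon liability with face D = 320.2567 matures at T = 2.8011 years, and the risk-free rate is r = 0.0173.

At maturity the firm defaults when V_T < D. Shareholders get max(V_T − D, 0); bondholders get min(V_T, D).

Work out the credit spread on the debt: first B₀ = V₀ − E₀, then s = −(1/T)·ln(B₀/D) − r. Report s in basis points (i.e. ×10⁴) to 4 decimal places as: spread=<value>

With assets at 426.5723 and a single debt payment of 320.2567 at 2.8011 years:
d₁ = [ln(V₀/D) + (r + σ²/2)T] / (σ√T)
   = [ln(426.5723/320.2567) + (0.0173 + 0.5·0.1191²)·2.8011] / (0.1191·√2.8011)
   = [0.286659 + 0.068326] / 0.199332 = 1.780875
d₂ = d₁ − σ√T = 1.780875 − 0.199332 = 1.581543
N(d₁) = 0.962534,  N(d₂) = 0.943123,  e^(−rT) = 0.952696
E₀ = V₀·N(d₁) − D·e^(−rT)·N(d₂)
   = 426.5723·0.962534 − 320.2567·0.952696·0.943123 = 122.836328
B₀ = V₀ − E₀ = 426.5723 − 122.836328 = 303.735972
spread = −(1/T)·ln(B₀/D) − r = −(1/2.8011)·ln(303.735972/320.2567) − 0.0173 = 0.00160830
in basis points: 0.00160830 × 10⁴ = 16.0830 bp

spread=16.0830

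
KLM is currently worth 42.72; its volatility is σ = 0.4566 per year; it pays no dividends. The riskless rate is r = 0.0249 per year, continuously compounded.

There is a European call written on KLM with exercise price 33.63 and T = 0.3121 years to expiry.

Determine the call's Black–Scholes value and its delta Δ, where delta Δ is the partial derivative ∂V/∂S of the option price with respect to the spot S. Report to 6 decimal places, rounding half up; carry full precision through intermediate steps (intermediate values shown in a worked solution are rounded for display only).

price = 10.197894
Δ = 0.863445

σ√T = 0.4566·√0.3121 = 0.255084
d₁ = (ln(S/K) + (r+σ²/2)T) / (σ√T) = (ln(42.72/33.63) + (0.0249+0.4566²/2)·0.3121) / 0.255084 = (0.239249 + 0.040305) / 0.255084 = 1.095930
d₂ = d₁ − σ√T = 1.095930 − 0.255084 = 0.840846
e^{−rT} = 0.992259
N(d₁) = 0.863445,  N(d₂) = 0.799783
Call price V = S·N(d₁) − K·e^{−rT}·N(d₂) = 36.886379 − 26.688485 = 10.197894
Δ = N(d₁) = 0.863445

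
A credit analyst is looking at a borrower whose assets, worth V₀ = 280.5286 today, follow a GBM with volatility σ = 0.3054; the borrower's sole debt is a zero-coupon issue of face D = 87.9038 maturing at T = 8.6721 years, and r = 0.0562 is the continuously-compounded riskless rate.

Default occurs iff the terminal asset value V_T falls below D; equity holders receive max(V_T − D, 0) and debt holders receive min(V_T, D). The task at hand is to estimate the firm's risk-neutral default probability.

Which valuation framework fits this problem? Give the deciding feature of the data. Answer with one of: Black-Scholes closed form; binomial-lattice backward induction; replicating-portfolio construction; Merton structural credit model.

Key observation: the asked-for credit quantity lives on the firm's capital structure — asset value, asset volatility, debt face 87.9038 — which is the structural model's domain.

framework: Merton structural credit model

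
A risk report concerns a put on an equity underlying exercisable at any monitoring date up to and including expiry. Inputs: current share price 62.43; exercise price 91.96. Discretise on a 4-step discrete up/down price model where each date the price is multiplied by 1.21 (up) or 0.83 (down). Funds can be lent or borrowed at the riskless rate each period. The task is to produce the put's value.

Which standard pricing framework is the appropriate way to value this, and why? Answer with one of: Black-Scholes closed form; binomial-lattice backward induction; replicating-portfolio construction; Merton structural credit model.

Key observation: an American put (K = 91.96, S₀ = 62.43) on a 4-date tree has no closed form — the optimal stopping decision is embedded and must be resolved recursively from expiry.

framework: binomial-lattice backward induction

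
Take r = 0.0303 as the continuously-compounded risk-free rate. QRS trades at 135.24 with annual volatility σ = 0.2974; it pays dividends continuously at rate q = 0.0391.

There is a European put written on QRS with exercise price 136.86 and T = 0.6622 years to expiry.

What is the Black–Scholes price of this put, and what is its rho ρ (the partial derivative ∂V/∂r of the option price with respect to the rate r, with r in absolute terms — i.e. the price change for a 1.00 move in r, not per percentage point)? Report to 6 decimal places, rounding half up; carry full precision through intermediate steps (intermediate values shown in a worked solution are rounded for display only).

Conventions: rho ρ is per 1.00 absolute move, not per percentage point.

σ√T = 0.2974·√0.6622 = 0.242011
d₁ = (ln(S/K) + (r−q+σ²/2)T) / (σ√T) = (ln(135.24/136.86) + (0.0303−0.0391+0.2974²/2)·0.6622) / 0.242011 = (-0.011908 + 0.023457) / 0.242011 = 0.047724
d₂ = d₁ − σ√T = 0.047724 − 0.242011 = -0.194287
e^{−rT} = 0.980135
e^{−qT} = 0.974440
N(−d₁) = 0.480968,  N(−d₂) = 0.577024
Put price V = K·e^{−rT}·N(−d₂) − S·e^{−qT}·N(−d₁) = 77.402809 − 63.383548 = 14.019261
ρ = −K·T·e^{−rT}·N(−d₂) = -51.256140

price = 14.019261
ρ = -51.256140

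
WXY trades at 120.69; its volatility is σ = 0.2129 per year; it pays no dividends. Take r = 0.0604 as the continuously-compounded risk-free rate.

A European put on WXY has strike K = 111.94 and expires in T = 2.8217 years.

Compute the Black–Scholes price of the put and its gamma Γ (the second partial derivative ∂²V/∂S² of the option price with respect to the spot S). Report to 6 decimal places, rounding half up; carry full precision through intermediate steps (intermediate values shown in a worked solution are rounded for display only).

price = 5.525273
Γ = 0.006354

σ√T = 0.2129·√2.8217 = 0.357628
d₁ = (ln(S/K) + (r+σ²/2)T) / (σ√T) = (ln(120.69/111.94) + (0.0604+0.2129²/2)·2.8217) / 0.357628 = (0.075262 + 0.234379) / 0.357628 = 0.865822
d₂ = d₁ − σ√T = 0.865822 − 0.357628 = 0.508194
e^{−rT} = 0.843302
N(−d₁) = 0.193294,  N(−d₂) = 0.305659
Put price V = K·e^{−rT}·N(−d₂) − S·N(−d₁) = 28.853929 − 23.328656 = 5.525273
φ(d₁) = (1/√(2π))·e^{−d₁²/2} = 0.274237
Γ = φ(d₁) / (S·σ·√T) = 0.006354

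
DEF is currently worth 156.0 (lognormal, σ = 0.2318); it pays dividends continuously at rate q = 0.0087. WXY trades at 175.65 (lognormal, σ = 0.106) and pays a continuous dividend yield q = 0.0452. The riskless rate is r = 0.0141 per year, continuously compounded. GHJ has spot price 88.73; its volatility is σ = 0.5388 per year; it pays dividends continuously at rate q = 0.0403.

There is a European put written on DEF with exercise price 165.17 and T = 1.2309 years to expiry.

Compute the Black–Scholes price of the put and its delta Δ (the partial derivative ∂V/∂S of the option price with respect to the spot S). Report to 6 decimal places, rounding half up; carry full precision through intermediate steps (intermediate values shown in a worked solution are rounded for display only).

σ√T = 0.2318·√1.2309 = 0.257173
d₁ = (ln(S/K) + (r−q+σ²/2)T) / (σ√T) = (ln(156.0/165.17) + (0.0141−0.0087+0.2318²/2)·1.2309) / 0.257173 = (-0.057119 + 0.039716) / 0.257173 = -0.067672
d₂ = d₁ − σ√T = -0.067672 − 0.257173 = -0.324845
e^{−rT} = 0.982794
e^{−qT} = 0.989348
N(−d₁) = 0.526977,  N(−d₂) = 0.627351
Put price V = K·e^{−rT}·N(−d₂) − S·e^{−qT}·N(−d₁) = 101.836664 − 81.332720 = 20.503944
Δ = −e^{−qT}·N(−d₁) = -0.521364

price = 20.503944
Δ = -0.521364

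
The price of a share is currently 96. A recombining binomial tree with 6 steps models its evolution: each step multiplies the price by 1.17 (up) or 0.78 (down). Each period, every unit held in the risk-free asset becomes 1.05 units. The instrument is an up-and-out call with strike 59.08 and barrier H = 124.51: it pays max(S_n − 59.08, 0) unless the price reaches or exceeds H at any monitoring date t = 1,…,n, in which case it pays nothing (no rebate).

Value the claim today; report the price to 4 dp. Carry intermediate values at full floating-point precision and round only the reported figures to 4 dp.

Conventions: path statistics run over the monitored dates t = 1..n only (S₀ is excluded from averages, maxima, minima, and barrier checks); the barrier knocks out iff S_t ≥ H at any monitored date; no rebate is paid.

Set p* = 0.6923 (from d < R < u); the path-dependent value is the discounted p*-expectation over all price paths.
Enumerate all 2^6 = 64 price paths (U = up ×1.17, D = down ×0.78); each path with k up-moves has probability p*^k·(1−p*)^(6−k).
DDDDDD: M=74.8800, payoff=0.0000, prob=0.000849
UDDDDD: M=112.3200, payoff=0.0000, prob=0.001909
DUDDDD: M=87.6096, payoff=0.0000, prob=0.001909
UUDDDD: M=131.4144, payoff=0.0000, prob=0.004296
DDUDDD: M=74.8800, payoff=0.0000, prob=0.001909
UDUDDD: M=112.3200, payoff=0.0000, prob=0.004296
DUUDDD: M=102.5032, payoff=0.0000, prob=0.004296
UUUDDD: M=153.7548, payoff=0.0000, prob=0.009666
DDDUDD: M=74.8800, payoff=0.0000, prob=0.001909
UDDUDD: M=112.3200, payoff=0.0000, prob=0.004296
DUDUDD: M=87.6096, payoff=0.0000, prob=0.004296
UUDUDD: M=131.4144, payoff=0.0000, prob=0.009666
DDUUDD: M=79.9525, payoff=0.0000, prob=0.004296
UDUUDD: M=119.9288, payoff=13.8847, prob=0.009666
DUUUDD: M=119.9288, payoff=13.8847, prob=0.009666
UUUUDD: M=179.8932, payoff=0.0000, prob=0.021749
DDDDUD: M=74.8800, payoff=0.0000, prob=0.001909
UDDDUD: M=112.3200, payoff=0.0000, prob=0.004296
DUDDUD: M=87.6096, payoff=0.0000, prob=0.004296
UUDDUD: M=131.4144, payoff=0.0000, prob=0.009666
DDUDUD: M=74.8800, payoff=0.0000, prob=0.004296
UDUDUD: M=112.3200, payoff=13.8847, prob=0.009666
DUUDUD: M=102.5032, payoff=13.8847, prob=0.009666
UUUDUD: M=153.7548, payoff=0.0000, prob=0.021749
DDDUUD: M=74.8800, payoff=0.0000, prob=0.004296
UDDUUD: M=112.3200, payoff=13.8847, prob=0.009666
DUDUUD: M=93.5444, payoff=13.8847, prob=0.009666
UUDUUD: M=140.3167, payoff=0.0000, prob=0.021749
DDUUUD: M=93.5444, payoff=13.8847, prob=0.009666
UDUUUD: M=140.3167, payoff=0.0000, prob=0.021749
DUUUUD: M=140.3167, payoff=0.0000, prob=0.021749
UUUUUD: M=210.4750, payoff=0.0000, prob=0.048934
DDDDDU: M=74.8800, payoff=0.0000, prob=0.001909
UDDDDU: M=112.3200, payoff=0.0000, prob=0.004296
DUDDDU: M=87.6096, payoff=0.0000, prob=0.004296
UUDDDU: M=131.4144, payoff=0.0000, prob=0.009666
DDUDDU: M=74.8800, payoff=0.0000, prob=0.004296
UDUDDU: M=112.3200, payoff=13.8847, prob=0.009666
DUUDDU: M=102.5032, payoff=13.8847, prob=0.009666
UUUDDU: M=153.7548, payoff=0.0000, prob=0.021749
DDDUDU: M=74.8800, payoff=0.0000, prob=0.004296
UDDUDU: M=112.3200, payoff=13.8847, prob=0.009666
DUDUDU: M=87.6096, payoff=13.8847, prob=0.009666
UUDUDU: M=131.4144, payoff=0.0000, prob=0.021749
DDUUDU: M=79.9525, payoff=13.8847, prob=0.009666
UDUUDU: M=119.9288, payoff=50.3670, prob=0.021749
DUUUDU: M=119.9288, payoff=50.3670, prob=0.021749
UUUUDU: M=179.8932, payoff=0.0000, prob=0.048934
DDDDUU: M=74.8800, payoff=0.0000, prob=0.004296
UDDDUU: M=112.3200, payoff=13.8847, prob=0.009666
DUDDUU: M=87.6096, payoff=13.8847, prob=0.009666
UUDDUU: M=131.4144, payoff=0.0000, prob=0.021749
DDUDUU: M=74.8800, payoff=13.8847, prob=0.009666
UDUDUU: M=112.3200, payoff=50.3670, prob=0.021749
DUUDUU: M=109.4470, payoff=50.3670, prob=0.021749
UUUDUU: M=164.1705, payoff=0.0000, prob=0.048934
DDDUUU: M=74.8800, payoff=13.8847, prob=0.009666
UDDUUU: M=112.3200, payoff=50.3670, prob=0.021749
DUDUUU: M=109.4470, payoff=50.3670, prob=0.021749
UUDUUU: M=164.1705, payoff=0.0000, prob=0.048934
DDUUUU: M=109.4470, payoff=50.3670, prob=0.021749
UDUUUU: M=164.1705, payoff=0.0000, prob=0.048934
DUUUUU: M=164.1705, payoff=0.0000, prob=0.048934
UUUUUU: M=246.2558, payoff=0.0000, prob=0.110102
Price = Σ prob·payoff / R^6 = 9.815209 / 1.340096 = 7.3243

price = 7.3243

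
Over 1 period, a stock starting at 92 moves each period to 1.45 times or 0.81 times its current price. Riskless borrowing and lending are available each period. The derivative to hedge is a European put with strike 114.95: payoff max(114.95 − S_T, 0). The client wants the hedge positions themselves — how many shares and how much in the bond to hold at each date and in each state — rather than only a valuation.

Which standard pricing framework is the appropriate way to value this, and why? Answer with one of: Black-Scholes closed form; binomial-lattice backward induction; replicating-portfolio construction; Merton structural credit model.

Key observation: the deliverable is the dynamic trading strategy on the 1-step tree (spot 92, moves 1.45 and 0.81), so the valuation must go through the node-by-node replicating-portfolio solve.

framework: replicating-portfolio construction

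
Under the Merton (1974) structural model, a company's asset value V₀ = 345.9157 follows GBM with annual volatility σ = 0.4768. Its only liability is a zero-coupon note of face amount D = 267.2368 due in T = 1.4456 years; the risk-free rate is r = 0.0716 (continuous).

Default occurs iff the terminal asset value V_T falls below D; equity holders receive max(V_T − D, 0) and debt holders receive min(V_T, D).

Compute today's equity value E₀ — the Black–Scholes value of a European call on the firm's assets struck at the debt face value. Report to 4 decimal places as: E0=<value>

Equity is a call on the firm's assets struck at D = 267.2368:
d₁ = [ln(V₀/D) + (r + σ²/2)T] / (σ√T)
   = [ln(345.9157/267.2368) + (0.0716 + 0.5·0.4768²)·1.4456] / (0.4768·√1.4456)
   = [0.258060 + 0.267825] / 0.573271 = 0.917340
d₂ = d₁ − σ√T = 0.917340 − 0.573271 = 0.344069
N(d₁) = 0.820518,  N(d₂) = 0.634603,  e^(−rT) = 0.901672
E₀ = V₀·N(d₁) − D·e^(−rT)·N(d₂)
   = 345.9157·0.820518 − 267.2368·0.901672·0.634603 = 130.916236

E0=130.9162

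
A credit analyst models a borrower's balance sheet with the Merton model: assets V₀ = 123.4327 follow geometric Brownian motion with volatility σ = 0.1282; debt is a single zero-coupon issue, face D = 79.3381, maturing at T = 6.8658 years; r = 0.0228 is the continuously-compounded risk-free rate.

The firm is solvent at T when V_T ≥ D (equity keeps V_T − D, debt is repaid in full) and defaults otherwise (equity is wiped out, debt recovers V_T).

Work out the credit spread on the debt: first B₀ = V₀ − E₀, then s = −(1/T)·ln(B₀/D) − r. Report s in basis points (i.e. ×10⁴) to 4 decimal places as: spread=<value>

spread=9.7905

Apply the equity-as-call identities (strike 79.3381, horizon 6.8658 years):
d₁ = [ln(V₀/D) + (r + σ²/2)T] / (σ√T)
   = [ln(123.4327/79.3381) + (0.0228 + 0.5·0.1282²)·6.8658] / (0.1282·√6.8658)
   = [0.441978 + 0.212961] / 0.335918 = 1.949696
d₂ = d₁ − σ√T = 1.949696 − 0.335918 = 1.613777
N(d₁) = 0.974394,  N(d₂) = 0.946712,  e^(−rT) = 0.855097
E₀ = V₀·N(d₁) − D·e^(−rT)·N(d₂)
   = 123.4327·0.974394 − 79.3381·0.855097·0.946712 = 56.045421
B₀ = V₀ − E₀ = 123.4327 − 56.045421 = 67.387279
spread = −(1/T)·ln(B₀/D) − r = −(1/6.8658)·ln(67.387279/79.3381) − 0.0228 = 0.00097905
in basis points: 0.00097905 × 10⁴ = 9.7905 bp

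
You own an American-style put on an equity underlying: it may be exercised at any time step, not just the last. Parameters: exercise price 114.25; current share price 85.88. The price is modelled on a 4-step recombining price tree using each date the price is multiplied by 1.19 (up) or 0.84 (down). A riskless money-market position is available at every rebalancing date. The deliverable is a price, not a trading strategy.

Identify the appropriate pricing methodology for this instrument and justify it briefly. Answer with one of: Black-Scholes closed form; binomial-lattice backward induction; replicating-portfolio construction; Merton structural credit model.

framework: binomial-lattice backward induction

Key observation: an American put (K = 114.25, S₀ = 85.88) on a 4-date tree has no closed form — the optimal stopping decision is embedded and must be resolved recursively from expiry.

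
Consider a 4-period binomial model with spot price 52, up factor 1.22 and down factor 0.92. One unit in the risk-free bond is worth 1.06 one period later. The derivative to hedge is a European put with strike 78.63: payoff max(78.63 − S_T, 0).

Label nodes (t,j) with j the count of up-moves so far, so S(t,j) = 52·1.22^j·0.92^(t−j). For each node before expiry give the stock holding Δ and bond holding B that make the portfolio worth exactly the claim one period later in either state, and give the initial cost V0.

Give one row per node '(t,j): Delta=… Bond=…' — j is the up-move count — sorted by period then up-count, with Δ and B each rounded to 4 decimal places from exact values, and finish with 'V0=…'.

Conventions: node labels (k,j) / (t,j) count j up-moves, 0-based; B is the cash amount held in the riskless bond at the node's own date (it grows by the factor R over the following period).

The replicating-portfolio and risk-neutral prices coincide; use p* = (1.06−0.92)/(1.22−0.92) = 0.4667 for the latter.
At maturity the claim pays: V(4,0)=41.3776, V(4,1)=29.2300, V(4,2)=13.1213, V(4,3)=0.0000, V(4,4)=0.0000
Node (3,0) S=40.4918: V=(p*·29.2300+(1−p*)·41.3776)/1.06=33.6875; Δ=(29.2300−41.3776)/(49.4000−37.2524)=-1.0000; B=V−Δ·S=74.1792
Node (3,1) S=53.6956: V=(p*·13.1213+(1−p*)·29.2300)/1.06=20.4836; Δ=(13.1213−29.2300)/(65.5087−49.4000)=-1.0000; B=V−Δ·S=74.1792
Node (3,2) S=71.2051: V=(p*·0.0000+(1−p*)·13.1213)/1.06=6.6019; Δ=(0.0000−13.1213)/(86.8702−65.5087)=-0.6143; B=V−Δ·S=50.3398
Node (3,3) S=94.4241: V=(p*·0.0000+(1−p*)·0.0000)/1.06=0.0000; Δ=(0.0000−0.0000)/(115.1974−86.8702)=0.0000; B=V−Δ·S=0.0000
Node (2,0) S=44.0128: V=(p*·20.4836+(1−p*)·33.6875)/1.06=25.9676; Δ=(20.4836−33.6875)/(53.6956−40.4918)=-1.0000; B=V−Δ·S=69.9804
Node (2,1) S=58.3648: V=(p*·6.6019+(1−p*)·20.4836)/1.06=13.2127; Δ=(6.6019−20.4836)/(71.2051−53.6956)=-0.7928; B=V−Δ·S=59.4851
Node (2,2) S=77.3968: V=(p*·0.0000+(1−p*)·6.6019)/1.06=3.3217; Δ=(0.0000−6.6019)/(94.4241−71.2051)=-0.2843; B=V−Δ·S=25.3282
Node (1,0) S=47.8400: V=(p*·13.2127+(1−p*)·25.9676)/1.06=18.8824; Δ=(13.2127−25.9676)/(58.3648−44.0128)=-0.8887; B=V−Δ·S=61.3987
Node (1,1) S=63.4400: V=(p*·3.3217+(1−p*)·13.2127)/1.06=8.1103; Δ=(3.3217−13.2127)/(77.3968−58.3648)=-0.5197; B=V−Δ·S=41.0804
Node (0,0) S=52.0000: V=(p*·8.1103+(1−p*)·18.8824)/1.06=13.0712; Δ=(8.1103−18.8824)/(63.4400−47.8400)=-0.6905; B=V−Δ·S=48.9781
Sanity check at the root: Δ(0,0)·S0 + B(0,0) reproduces V0 = 13.0712.

(0,0): Delta=-0.6905 Bond=48.9781
(1,0): Delta=-0.8887 Bond=61.3987
(1,1): Delta=-0.5197 Bond=41.0804
(2,0): Delta=-1.0000 Bond=69.9804
(2,1): Delta=-0.7928 Bond=59.4851
(2,2): Delta=-0.2843 Bond=25.3282
(3,0): Delta=-1.0000 Bond=74.1792
(3,1): Delta=-1.0000 Bond=74.1792
(3,2): Delta=-0.6143 Bond=50.3398
(3,3): Delta=0.0000 Bond=0.0000
V0=13.0712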